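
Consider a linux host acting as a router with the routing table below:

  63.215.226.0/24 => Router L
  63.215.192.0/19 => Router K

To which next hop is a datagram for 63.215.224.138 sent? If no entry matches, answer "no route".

No entry's prefix contains 63.215.224.138; there is no default route.

no route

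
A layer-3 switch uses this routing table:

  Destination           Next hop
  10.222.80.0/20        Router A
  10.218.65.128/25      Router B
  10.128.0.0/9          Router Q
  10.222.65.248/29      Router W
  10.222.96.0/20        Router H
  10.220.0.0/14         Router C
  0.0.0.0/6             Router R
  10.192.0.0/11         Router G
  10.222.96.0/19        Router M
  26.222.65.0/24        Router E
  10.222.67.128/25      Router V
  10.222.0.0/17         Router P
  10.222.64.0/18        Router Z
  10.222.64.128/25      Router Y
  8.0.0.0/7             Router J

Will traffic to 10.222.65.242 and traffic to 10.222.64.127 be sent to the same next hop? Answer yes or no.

yes

10.222.65.242: longest match 10.222.64.0/18 -> Router Z
10.222.64.127: longest match 10.222.64.0/18 -> Router Z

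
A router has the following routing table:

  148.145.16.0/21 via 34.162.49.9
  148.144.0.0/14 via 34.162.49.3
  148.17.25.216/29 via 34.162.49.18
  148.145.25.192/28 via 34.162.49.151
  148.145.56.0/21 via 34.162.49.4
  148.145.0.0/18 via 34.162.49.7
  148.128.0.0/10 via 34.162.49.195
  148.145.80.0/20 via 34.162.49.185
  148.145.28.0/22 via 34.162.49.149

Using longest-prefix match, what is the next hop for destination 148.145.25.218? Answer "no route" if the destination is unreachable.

34.162.49.7

Routes whose prefix contains 148.145.25.218:
  148.128.0.0/10 (148.128.0.0 - 148.191.255.255) -> 34.162.49.195
  148.144.0.0/14 (148.144.0.0 - 148.147.255.255) -> 34.162.49.3
  148.145.0.0/18 (148.145.0.0 - 148.145.63.255) -> 34.162.49.7
More-specific entries that do NOT match:
  148.17.25.216/29 (148.17.25.216 - 148.17.25.223) does not contain 148.145.25.218
  148.145.25.192/28 (148.145.25.192 - 148.145.25.207) does not contain 148.145.25.218
  148.145.28.0/22 (148.145.28.0 - 148.145.31.255) does not contain 148.145.25.218
  148.145.16.0/21 (148.145.16.0 - 148.145.23.255) does not contain 148.145.25.218
  148.145.56.0/21 (148.145.56.0 - 148.145.63.255) does not contain 148.145.25.218
  148.145.80.0/20 (148.145.80.0 - 148.145.95.255) does not contain 148.145.25.218
Longest matching prefix is /18 -> next hop 34.162.49.7.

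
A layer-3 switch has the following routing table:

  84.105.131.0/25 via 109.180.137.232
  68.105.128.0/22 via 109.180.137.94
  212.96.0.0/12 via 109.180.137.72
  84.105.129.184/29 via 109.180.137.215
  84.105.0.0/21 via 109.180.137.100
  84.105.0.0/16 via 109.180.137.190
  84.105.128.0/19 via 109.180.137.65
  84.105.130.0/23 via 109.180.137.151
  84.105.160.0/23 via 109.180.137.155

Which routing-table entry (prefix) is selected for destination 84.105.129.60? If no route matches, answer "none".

84.105.128.0/19

Entries matching 84.105.129.60:
  84.105.0.0/16 (84.105.0.0 - 84.105.255.255)
  84.105.128.0/19 (84.105.128.0 - 84.105.159.255)
Most specific is 84.105.128.0/19.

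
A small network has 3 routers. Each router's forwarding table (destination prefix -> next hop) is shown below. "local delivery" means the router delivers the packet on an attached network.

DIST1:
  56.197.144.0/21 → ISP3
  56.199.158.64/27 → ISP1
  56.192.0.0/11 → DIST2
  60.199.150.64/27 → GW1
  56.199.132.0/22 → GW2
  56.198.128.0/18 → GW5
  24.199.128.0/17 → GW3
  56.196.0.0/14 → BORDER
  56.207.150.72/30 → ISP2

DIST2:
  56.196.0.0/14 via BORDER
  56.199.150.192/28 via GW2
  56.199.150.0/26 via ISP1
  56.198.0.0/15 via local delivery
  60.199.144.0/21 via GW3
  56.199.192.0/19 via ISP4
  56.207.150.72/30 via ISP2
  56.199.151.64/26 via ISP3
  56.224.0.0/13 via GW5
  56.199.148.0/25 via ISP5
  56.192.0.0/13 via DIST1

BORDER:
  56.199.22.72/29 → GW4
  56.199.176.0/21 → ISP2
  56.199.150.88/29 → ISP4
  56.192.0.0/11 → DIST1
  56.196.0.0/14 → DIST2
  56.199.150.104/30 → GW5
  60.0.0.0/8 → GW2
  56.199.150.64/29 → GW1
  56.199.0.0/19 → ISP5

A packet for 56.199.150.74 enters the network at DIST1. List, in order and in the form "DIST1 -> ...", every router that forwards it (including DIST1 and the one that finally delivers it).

DIST1 -> BORDER -> DIST2

At DIST1: longest match for 56.199.150.74 is 56.196.0.0/14 -> BORDER
At BORDER: longest match for 56.199.150.74 is 56.196.0.0/14 -> DIST2
At DIST2: longest match for 56.199.150.74 is 56.198.0.0/15 -> local delivery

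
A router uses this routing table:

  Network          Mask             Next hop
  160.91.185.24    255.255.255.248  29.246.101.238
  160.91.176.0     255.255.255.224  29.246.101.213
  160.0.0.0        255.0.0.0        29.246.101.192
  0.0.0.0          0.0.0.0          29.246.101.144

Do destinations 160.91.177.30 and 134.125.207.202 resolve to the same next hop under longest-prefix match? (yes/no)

160.91.177.30: longest match 160.0.0.0/8 -> 29.246.101.192
134.125.207.202: longest match 0.0.0.0/0 -> 29.246.101.144

no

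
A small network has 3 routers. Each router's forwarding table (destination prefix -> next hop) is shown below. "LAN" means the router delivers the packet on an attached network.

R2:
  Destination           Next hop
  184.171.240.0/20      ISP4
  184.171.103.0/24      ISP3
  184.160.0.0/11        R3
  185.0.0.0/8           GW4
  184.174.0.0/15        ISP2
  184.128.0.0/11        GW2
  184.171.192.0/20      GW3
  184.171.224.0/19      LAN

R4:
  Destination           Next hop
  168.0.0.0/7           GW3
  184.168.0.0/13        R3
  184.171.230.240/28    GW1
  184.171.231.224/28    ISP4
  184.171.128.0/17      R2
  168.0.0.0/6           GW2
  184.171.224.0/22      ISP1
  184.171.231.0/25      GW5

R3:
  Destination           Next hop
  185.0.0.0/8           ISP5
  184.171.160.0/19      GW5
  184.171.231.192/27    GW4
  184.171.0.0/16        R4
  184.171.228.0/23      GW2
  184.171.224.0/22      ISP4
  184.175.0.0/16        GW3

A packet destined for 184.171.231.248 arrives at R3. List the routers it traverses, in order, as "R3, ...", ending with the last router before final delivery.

R3, R4, R2

At R3: longest match for 184.171.231.248 is 184.171.0.0/16 -> R4
At R4: longest match for 184.171.231.248 is 184.171.128.0/17 -> R2
At R2: longest match for 184.171.231.248 is 184.171.224.0/19 -> LAN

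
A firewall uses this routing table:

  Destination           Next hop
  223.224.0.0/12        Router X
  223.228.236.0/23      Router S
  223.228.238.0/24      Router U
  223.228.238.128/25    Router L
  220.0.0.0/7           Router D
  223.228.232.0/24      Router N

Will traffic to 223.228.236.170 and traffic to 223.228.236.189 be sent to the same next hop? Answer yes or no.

223.228.236.170: longest match 223.228.236.0/23 -> Router S
223.228.236.189: longest match 223.228.236.0/23 -> Router S

yes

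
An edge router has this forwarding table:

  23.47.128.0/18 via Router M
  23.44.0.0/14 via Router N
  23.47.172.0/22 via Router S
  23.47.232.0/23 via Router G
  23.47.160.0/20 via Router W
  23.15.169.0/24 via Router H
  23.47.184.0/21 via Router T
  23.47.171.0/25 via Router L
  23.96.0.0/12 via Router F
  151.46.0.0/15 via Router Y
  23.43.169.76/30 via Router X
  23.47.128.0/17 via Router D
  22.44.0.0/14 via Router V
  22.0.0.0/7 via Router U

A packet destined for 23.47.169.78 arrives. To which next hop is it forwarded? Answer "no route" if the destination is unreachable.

Routes whose prefix contains 23.47.169.78:
  22.0.0.0/7 (22.0.0.0 - 23.255.255.255) -> Router U
  23.44.0.0/14 (23.44.0.0 - 23.47.255.255) -> Router N
  23.47.128.0/17 (23.47.128.0 - 23.47.255.255) -> Router D
  23.47.128.0/18 (23.47.128.0 - 23.47.191.255) -> Router M
  23.47.160.0/20 (23.47.160.0 - 23.47.175.255) -> Router W
More-specific entries that do NOT match:
  23.43.169.76/30 (23.43.169.76 - 23.43.169.79) does not contain 23.47.169.78
  23.47.171.0/25 (23.47.171.0 - 23.47.171.127) does not contain 23.47.169.78
  23.15.169.0/24 (23.15.169.0 - 23.15.169.255) does not contain 23.47.169.78
  23.47.232.0/23 (23.47.232.0 - 23.47.233.255) does not contain 23.47.169.78
  23.47.172.0/22 (23.47.172.0 - 23.47.175.255) does not contain 23.47.169.78
  23.47.184.0/21 (23.47.184.0 - 23.47.191.255) does not contain 23.47.169.78
Longest matching prefix is /20 -> next hop Router W.

Router W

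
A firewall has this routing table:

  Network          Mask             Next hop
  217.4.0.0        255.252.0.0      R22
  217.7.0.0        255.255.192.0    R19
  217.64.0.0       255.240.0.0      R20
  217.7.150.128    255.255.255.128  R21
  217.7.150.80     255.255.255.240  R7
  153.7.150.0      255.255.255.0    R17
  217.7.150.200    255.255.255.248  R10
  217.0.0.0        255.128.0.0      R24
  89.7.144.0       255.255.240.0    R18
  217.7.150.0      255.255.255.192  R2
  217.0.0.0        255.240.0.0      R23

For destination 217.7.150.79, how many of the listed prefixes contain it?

Prefixes containing 217.7.150.79:
  217.0.0.0/9 (217.0.0.0 - 217.127.255.255)
  217.0.0.0/12 (217.0.0.0 - 217.15.255.255)
  217.4.0.0/14 (217.4.0.0 - 217.7.255.255)
Total matching entries: 3.

3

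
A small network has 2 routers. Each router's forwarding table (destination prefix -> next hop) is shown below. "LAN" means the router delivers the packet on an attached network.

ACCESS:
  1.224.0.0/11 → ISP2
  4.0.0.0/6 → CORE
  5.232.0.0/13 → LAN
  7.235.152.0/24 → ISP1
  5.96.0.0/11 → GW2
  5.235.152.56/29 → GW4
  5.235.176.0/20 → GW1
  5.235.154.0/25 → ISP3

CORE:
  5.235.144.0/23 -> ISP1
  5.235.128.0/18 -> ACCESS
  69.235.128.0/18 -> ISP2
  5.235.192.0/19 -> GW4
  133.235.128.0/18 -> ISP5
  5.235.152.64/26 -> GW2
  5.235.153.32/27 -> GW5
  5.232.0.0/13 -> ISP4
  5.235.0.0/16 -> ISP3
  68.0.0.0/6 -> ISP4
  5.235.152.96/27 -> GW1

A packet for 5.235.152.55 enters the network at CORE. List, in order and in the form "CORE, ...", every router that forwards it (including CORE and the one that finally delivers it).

CORE, ACCESS

At CORE: longest match for 5.235.152.55 is 5.235.128.0/18 -> ACCESS
At ACCESS: longest match for 5.235.152.55 is 5.232.0.0/13 -> LAN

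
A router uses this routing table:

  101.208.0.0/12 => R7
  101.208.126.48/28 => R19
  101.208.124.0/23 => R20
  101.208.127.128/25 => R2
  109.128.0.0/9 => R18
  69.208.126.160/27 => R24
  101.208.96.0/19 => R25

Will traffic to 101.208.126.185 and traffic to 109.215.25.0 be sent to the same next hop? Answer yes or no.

101.208.126.185: longest match 101.208.96.0/19 -> R25
109.215.25.0: longest match 109.128.0.0/9 -> R18

no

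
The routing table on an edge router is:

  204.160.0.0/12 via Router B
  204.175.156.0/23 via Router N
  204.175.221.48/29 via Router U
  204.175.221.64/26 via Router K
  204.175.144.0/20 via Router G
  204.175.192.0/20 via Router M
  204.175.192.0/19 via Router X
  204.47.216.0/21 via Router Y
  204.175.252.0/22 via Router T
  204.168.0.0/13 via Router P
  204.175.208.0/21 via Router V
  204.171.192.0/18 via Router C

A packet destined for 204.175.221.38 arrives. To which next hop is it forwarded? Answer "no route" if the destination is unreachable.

Routes whose prefix contains 204.175.221.38:
  204.160.0.0/12 (204.160.0.0 - 204.175.255.255) -> Router B
  204.168.0.0/13 (204.168.0.0 - 204.175.255.255) -> Router P
  204.175.192.0/19 (204.175.192.0 - 204.175.223.255) -> Router X
More-specific entries that do NOT match:
  204.175.221.48/29 (204.175.221.48 - 204.175.221.55) does not contain 204.175.221.38
  204.175.221.64/26 (204.175.221.64 - 204.175.221.127) does not contain 204.175.221.38
  204.175.156.0/23 (204.175.156.0 - 204.175.157.255) does not contain 204.175.221.38
  204.175.252.0/22 (204.175.252.0 - 204.175.255.255) does not contain 204.175.221.38
  204.47.216.0/21 (204.47.216.0 - 204.47.223.255) does not contain 204.175.221.38
  204.175.208.0/21 (204.175.208.0 - 204.175.215.255) does not contain 204.175.221.38
  204.175.144.0/20 (204.175.144.0 - 204.175.159.255) does not contain 204.175.221.38
  204.175.192.0/20 (204.175.192.0 - 204.175.207.255) does not contain 204.175.221.38
Longest matching prefix is /19 -> next hop Router X.

Router X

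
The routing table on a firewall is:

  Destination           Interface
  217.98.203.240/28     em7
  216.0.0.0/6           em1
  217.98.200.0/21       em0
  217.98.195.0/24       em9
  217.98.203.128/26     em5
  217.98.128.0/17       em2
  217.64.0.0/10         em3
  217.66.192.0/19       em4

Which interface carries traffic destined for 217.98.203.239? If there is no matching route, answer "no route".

Routes whose prefix contains 217.98.203.239:
  216.0.0.0/6 (216.0.0.0 - 219.255.255.255) -> em1
  217.64.0.0/10 (217.64.0.0 - 217.127.255.255) -> em3
  217.98.128.0/17 (217.98.128.0 - 217.98.255.255) -> em2
  217.98.200.0/21 (217.98.200.0 - 217.98.207.255) -> em0
More-specific entries that do NOT match:
  217.98.203.240/28 (217.98.203.240 - 217.98.203.255) does not contain 217.98.203.239
  217.98.203.128/26 (217.98.203.128 - 217.98.203.191) does not contain 217.98.203.239
  217.98.195.0/24 (217.98.195.0 - 217.98.195.255) does not contain 217.98.203.239
Longest matching prefix is /21 -> interface em0.

em0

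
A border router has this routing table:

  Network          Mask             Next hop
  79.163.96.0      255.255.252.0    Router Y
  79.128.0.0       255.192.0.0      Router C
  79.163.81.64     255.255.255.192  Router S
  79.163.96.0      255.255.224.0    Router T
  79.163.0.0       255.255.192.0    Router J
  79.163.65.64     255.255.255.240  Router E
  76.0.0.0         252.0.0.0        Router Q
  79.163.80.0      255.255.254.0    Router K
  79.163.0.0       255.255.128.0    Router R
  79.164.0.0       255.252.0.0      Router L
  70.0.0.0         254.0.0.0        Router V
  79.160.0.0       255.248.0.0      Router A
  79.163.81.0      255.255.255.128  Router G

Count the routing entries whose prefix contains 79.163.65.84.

Prefixes containing 79.163.65.84:
  76.0.0.0/6 (76.0.0.0 - 79.255.255.255)
  79.128.0.0/10 (79.128.0.0 - 79.191.255.255)
  79.160.0.0/13 (79.160.0.0 - 79.167.255.255)
  79.163.0.0/17 (79.163.0.0 - 79.163.127.255)
Total matching entries: 4.

4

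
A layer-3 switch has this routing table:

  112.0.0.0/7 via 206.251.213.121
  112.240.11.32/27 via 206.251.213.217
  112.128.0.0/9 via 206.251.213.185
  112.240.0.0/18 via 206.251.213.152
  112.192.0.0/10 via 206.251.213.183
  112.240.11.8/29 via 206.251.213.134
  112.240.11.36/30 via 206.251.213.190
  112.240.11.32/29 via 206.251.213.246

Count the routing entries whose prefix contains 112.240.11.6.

Prefixes containing 112.240.11.6:
  112.0.0.0/7 (112.0.0.0 - 113.255.255.255)
  112.128.0.0/9 (112.128.0.0 - 112.255.255.255)
  112.192.0.0/10 (112.192.0.0 - 112.255.255.255)
  112.240.0.0/18 (112.240.0.0 - 112.240.63.255)
Total matching entries: 4.

4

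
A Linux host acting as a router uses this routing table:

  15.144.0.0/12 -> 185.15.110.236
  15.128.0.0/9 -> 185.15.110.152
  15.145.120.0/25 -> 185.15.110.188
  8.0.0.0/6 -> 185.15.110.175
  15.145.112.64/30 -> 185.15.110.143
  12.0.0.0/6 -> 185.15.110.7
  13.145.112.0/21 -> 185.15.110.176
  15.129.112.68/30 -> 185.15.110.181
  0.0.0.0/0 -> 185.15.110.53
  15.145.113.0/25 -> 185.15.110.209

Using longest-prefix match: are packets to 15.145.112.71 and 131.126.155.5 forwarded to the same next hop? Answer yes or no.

15.145.112.71: longest match 15.144.0.0/12 -> 185.15.110.236
131.126.155.5: longest match 0.0.0.0/0 -> 185.15.110.53

no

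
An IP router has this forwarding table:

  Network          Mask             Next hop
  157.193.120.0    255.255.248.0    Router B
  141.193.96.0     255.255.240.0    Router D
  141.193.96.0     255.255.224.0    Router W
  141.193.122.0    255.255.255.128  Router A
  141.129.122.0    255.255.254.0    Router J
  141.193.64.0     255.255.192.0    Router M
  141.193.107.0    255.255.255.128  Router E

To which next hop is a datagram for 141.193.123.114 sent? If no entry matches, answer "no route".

Routes whose prefix contains 141.193.123.114:
  141.193.64.0/18 (141.193.64.0 - 141.193.127.255) -> Router M
  141.193.96.0/19 (141.193.96.0 - 141.193.127.255) -> Router W
More-specific entries that do NOT match:
  141.193.122.0/25 (141.193.122.0 - 141.193.122.127) does not contain 141.193.123.114
  141.193.107.0/25 (141.193.107.0 - 141.193.107.127) does not contain 141.193.123.114
  141.129.122.0/23 (141.129.122.0 - 141.129.123.255) does not contain 141.193.123.114
  157.193.120.0/21 (157.193.120.0 - 157.193.127.255) does not contain 141.193.123.114
  141.193.96.0/20 (141.193.96.0 - 141.193.111.255) does not contain 141.193.123.114
Longest matching prefix is /19 -> next hop Router W.

Router W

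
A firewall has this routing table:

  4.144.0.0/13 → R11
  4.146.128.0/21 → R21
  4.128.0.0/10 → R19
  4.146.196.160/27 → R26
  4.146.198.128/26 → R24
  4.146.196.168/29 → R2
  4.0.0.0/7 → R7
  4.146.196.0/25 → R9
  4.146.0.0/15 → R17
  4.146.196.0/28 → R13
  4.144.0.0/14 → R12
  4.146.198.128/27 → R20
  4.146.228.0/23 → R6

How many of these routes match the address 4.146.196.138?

5

Prefixes containing 4.146.196.138:
  4.0.0.0/7 (4.0.0.0 - 5.255.255.255)
  4.128.0.0/10 (4.128.0.0 - 4.191.255.255)
  4.144.0.0/13 (4.144.0.0 - 4.151.255.255)
  4.144.0.0/14 (4.144.0.0 - 4.147.255.255)
  4.146.0.0/15 (4.146.0.0 - 4.147.255.255)
Total matching entries: 5.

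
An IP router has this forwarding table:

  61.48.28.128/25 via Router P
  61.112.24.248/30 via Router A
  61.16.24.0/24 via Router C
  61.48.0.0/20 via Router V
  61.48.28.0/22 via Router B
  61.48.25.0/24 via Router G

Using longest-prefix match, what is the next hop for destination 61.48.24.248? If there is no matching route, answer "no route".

no route

No entry's prefix contains 61.48.24.248; there is no default route.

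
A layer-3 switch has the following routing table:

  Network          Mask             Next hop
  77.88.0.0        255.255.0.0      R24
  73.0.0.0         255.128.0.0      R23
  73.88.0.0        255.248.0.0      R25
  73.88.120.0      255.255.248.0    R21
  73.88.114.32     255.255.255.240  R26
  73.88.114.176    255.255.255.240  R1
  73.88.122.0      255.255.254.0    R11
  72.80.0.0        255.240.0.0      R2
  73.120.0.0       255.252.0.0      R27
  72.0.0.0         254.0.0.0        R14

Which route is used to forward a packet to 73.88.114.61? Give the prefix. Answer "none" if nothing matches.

Entries matching 73.88.114.61:
  72.0.0.0/7 (72.0.0.0 - 73.255.255.255)
  73.0.0.0/9 (73.0.0.0 - 73.127.255.255)
  73.88.0.0/13 (73.88.0.0 - 73.95.255.255)
Most specific is 73.88.0.0/13.

73.88.0.0/13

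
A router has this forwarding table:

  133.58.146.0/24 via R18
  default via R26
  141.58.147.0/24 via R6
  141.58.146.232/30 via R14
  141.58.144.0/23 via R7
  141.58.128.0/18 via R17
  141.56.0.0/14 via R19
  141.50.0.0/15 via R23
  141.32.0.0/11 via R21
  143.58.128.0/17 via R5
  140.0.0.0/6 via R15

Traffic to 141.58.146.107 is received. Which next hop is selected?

Routes whose prefix contains 141.58.146.107:
  0.0.0.0/0 (default, matches everything) -> R26
  140.0.0.0/6 (140.0.0.0 - 143.255.255.255) -> R15
  141.32.0.0/11 (141.32.0.0 - 141.63.255.255) -> R21
  141.56.0.0/14 (141.56.0.0 - 141.59.255.255) -> R19
  141.58.128.0/18 (141.58.128.0 - 141.58.191.255) -> R17
More-specific entries that do NOT match:
  141.58.146.232/30 (141.58.146.232 - 141.58.146.235) does not contain 141.58.146.107
  133.58.146.0/24 (133.58.146.0 - 133.58.146.255) does not contain 141.58.146.107
  141.58.147.0/24 (141.58.147.0 - 141.58.147.255) does not contain 141.58.146.107
  141.58.144.0/23 (141.58.144.0 - 141.58.145.255) does not contain 141.58.146.107
Longest matching prefix is /18 -> next hop R17.

R17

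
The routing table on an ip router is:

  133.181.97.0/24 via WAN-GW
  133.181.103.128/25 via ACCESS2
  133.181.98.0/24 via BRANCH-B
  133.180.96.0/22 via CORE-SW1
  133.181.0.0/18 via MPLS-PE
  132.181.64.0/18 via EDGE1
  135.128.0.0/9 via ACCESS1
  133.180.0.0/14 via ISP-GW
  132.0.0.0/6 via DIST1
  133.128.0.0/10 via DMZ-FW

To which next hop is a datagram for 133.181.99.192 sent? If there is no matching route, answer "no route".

ISP-GW

Routes whose prefix contains 133.181.99.192:
  132.0.0.0/6 (132.0.0.0 - 135.255.255.255) -> DIST1
  133.128.0.0/10 (133.128.0.0 - 133.191.255.255) -> DMZ-FW
  133.180.0.0/14 (133.180.0.0 - 133.183.255.255) -> ISP-GW
More-specific entries that do NOT match:
  133.181.103.128/25 (133.181.103.128 - 133.181.103.255) does not contain 133.181.99.192
  133.181.97.0/24 (133.181.97.0 - 133.181.97.255) does not contain 133.181.99.192
  133.181.98.0/24 (133.181.98.0 - 133.181.98.255) does not contain 133.181.99.192
  133.180.96.0/22 (133.180.96.0 - 133.180.99.255) does not contain 133.181.99.192
  133.181.0.0/18 (133.181.0.0 - 133.181.63.255) does not contain 133.181.99.192
  132.181.64.0/18 (132.181.64.0 - 132.181.127.255) does not contain 133.181.99.192
Longest matching prefix is /14 -> next hop ISP-GW.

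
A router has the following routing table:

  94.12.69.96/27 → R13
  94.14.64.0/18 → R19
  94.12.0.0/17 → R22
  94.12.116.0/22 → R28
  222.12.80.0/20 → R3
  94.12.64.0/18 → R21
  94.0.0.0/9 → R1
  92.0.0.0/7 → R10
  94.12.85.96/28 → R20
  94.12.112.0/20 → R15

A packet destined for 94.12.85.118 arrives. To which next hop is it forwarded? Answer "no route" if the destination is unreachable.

R21

Routes whose prefix contains 94.12.85.118:
  94.0.0.0/9 (94.0.0.0 - 94.127.255.255) -> R1
  94.12.0.0/17 (94.12.0.0 - 94.12.127.255) -> R22
  94.12.64.0/18 (94.12.64.0 - 94.12.127.255) -> R21
More-specific entries that do NOT match:
  94.12.85.96/28 (94.12.85.96 - 94.12.85.111) does not contain 94.12.85.118
  94.12.69.96/27 (94.12.69.96 - 94.12.69.127) does not contain 94.12.85.118
  94.12.116.0/22 (94.12.116.0 - 94.12.119.255) does not contain 94.12.85.118
  222.12.80.0/20 (222.12.80.0 - 222.12.95.255) does not contain 94.12.85.118
  94.12.112.0/20 (94.12.112.0 - 94.12.127.255) does not contain 94.12.85.118
Longest matching prefix is /18 -> next hop R21.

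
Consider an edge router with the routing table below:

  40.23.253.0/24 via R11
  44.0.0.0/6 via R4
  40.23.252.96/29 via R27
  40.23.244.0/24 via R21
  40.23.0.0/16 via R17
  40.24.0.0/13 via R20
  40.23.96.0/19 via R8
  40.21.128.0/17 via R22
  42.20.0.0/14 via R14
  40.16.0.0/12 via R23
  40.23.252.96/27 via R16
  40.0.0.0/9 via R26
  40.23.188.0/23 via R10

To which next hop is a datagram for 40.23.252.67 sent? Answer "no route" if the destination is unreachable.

Routes whose prefix contains 40.23.252.67:
  40.0.0.0/9 (40.0.0.0 - 40.127.255.255) -> R26
  40.16.0.0/12 (40.16.0.0 - 40.31.255.255) -> R23
  40.23.0.0/16 (40.23.0.0 - 40.23.255.255) -> R17
More-specific entries that do NOT match:
  40.23.252.96/29 (40.23.252.96 - 40.23.252.103) does not contain 40.23.252.67
  40.23.252.96/27 (40.23.252.96 - 40.23.252.127) does not contain 40.23.252.67
  40.23.253.0/24 (40.23.253.0 - 40.23.253.255) does not contain 40.23.252.67
  40.23.244.0/24 (40.23.244.0 - 40.23.244.255) does not contain 40.23.252.67
  40.23.188.0/23 (40.23.188.0 - 40.23.189.255) does not contain 40.23.252.67
  40.23.96.0/19 (40.23.96.0 - 40.23.127.255) does not contain 40.23.252.67
  40.21.128.0/17 (40.21.128.0 - 40.21.255.255) does not contain 40.23.252.67
Longest matching prefix is /16 -> next hop R17.

R17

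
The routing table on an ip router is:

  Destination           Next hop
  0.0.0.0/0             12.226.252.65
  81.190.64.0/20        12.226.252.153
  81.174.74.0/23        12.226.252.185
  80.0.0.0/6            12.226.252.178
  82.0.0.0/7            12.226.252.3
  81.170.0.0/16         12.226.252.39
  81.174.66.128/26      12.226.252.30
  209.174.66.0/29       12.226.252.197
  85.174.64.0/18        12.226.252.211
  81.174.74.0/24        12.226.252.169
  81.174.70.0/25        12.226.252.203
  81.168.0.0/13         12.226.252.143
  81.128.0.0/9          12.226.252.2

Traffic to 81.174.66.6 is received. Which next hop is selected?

12.226.252.143

Routes whose prefix contains 81.174.66.6:
  0.0.0.0/0 (default, matches everything) -> 12.226.252.65
  80.0.0.0/6 (80.0.0.0 - 83.255.255.255) -> 12.226.252.178
  81.128.0.0/9 (81.128.0.0 - 81.255.255.255) -> 12.226.252.2
  81.168.0.0/13 (81.168.0.0 - 81.175.255.255) -> 12.226.252.143
More-specific entries that do NOT match:
  209.174.66.0/29 (209.174.66.0 - 209.174.66.7) does not contain 81.174.66.6
  81.174.66.128/26 (81.174.66.128 - 81.174.66.191) does not contain 81.174.66.6
  81.174.70.0/25 (81.174.70.0 - 81.174.70.127) does not contain 81.174.66.6
  81.174.74.0/24 (81.174.74.0 - 81.174.74.255) does not contain 81.174.66.6
  81.174.74.0/23 (81.174.74.0 - 81.174.75.255) does not contain 81.174.66.6
  81.190.64.0/20 (81.190.64.0 - 81.190.79.255) does not contain 81.174.66.6
  85.174.64.0/18 (85.174.64.0 - 85.174.127.255) does not contain 81.174.66.6
  81.170.0.0/16 (81.170.0.0 - 81.170.255.255) does not contain 81.174.66.6
Longest matching prefix is /13 -> next hop 12.226.252.143.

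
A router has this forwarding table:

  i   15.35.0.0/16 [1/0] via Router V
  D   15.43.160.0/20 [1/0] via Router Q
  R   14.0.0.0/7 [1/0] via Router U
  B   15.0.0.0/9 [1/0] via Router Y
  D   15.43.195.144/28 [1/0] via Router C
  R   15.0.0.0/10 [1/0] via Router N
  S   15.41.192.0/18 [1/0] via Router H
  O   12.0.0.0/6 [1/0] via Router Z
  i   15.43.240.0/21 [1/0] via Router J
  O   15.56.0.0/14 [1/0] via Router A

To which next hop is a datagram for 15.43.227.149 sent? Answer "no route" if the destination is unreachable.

Router N

Routes whose prefix contains 15.43.227.149:
  12.0.0.0/6 (12.0.0.0 - 15.255.255.255) -> Router Z
  14.0.0.0/7 (14.0.0.0 - 15.255.255.255) -> Router U
  15.0.0.0/9 (15.0.0.0 - 15.127.255.255) -> Router Y
  15.0.0.0/10 (15.0.0.0 - 15.63.255.255) -> Router N
More-specific entries that do NOT match:
  15.43.195.144/28 (15.43.195.144 - 15.43.195.159) does not contain 15.43.227.149
  15.43.240.0/21 (15.43.240.0 - 15.43.247.255) does not contain 15.43.227.149
  15.43.160.0/20 (15.43.160.0 - 15.43.175.255) does not contain 15.43.227.149
  15.41.192.0/18 (15.41.192.0 - 15.41.255.255) does not contain 15.43.227.149
  15.35.0.0/16 (15.35.0.0 - 15.35.255.255) does not contain 15.43.227.149
  15.56.0.0/14 (15.56.0.0 - 15.59.255.255) does not contain 15.43.227.149
Longest matching prefix is /10 -> next hop Router N.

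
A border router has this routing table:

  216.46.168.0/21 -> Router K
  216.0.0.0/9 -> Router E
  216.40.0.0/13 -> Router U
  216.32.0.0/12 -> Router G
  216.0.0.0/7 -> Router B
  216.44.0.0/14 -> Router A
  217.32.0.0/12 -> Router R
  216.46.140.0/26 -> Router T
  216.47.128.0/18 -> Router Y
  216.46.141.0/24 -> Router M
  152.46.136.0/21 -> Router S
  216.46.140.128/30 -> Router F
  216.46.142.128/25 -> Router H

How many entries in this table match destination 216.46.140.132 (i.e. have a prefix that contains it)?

Prefixes containing 216.46.140.132:
  216.0.0.0/7 (216.0.0.0 - 217.255.255.255)
  216.0.0.0/9 (216.0.0.0 - 216.127.255.255)
  216.32.0.0/12 (216.32.0.0 - 216.47.255.255)
  216.40.0.0/13 (216.40.0.0 - 216.47.255.255)
  216.44.0.0/14 (216.44.0.0 - 216.47.255.255)
Total matching entries: 5.

5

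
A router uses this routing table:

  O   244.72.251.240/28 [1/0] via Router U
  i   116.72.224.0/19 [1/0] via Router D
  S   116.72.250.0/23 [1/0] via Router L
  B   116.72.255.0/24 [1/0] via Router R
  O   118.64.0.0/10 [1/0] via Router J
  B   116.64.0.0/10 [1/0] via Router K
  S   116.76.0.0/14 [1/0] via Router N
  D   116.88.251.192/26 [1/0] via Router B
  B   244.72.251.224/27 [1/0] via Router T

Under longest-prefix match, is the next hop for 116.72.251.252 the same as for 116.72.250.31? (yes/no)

yes

116.72.251.252: longest match 116.72.250.0/23 -> Router L
116.72.250.31: longest match 116.72.250.0/23 -> Router L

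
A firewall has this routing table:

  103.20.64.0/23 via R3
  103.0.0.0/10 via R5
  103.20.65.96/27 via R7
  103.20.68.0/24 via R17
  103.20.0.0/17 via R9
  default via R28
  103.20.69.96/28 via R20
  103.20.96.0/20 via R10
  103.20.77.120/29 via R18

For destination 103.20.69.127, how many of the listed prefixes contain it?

3

Prefixes containing 103.20.69.127:
  0.0.0.0/0 (default, matches everything)
  103.0.0.0/10 (103.0.0.0 - 103.63.255.255)
  103.20.0.0/17 (103.20.0.0 - 103.20.127.255)
Total matching entries: 3.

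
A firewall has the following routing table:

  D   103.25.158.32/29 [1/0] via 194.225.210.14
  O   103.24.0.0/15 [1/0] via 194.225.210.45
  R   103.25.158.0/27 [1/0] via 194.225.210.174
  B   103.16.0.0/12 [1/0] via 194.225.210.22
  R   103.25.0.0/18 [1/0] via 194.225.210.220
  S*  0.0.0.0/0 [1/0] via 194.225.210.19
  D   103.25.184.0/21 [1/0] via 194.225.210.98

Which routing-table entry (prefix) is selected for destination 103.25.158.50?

103.24.0.0/15

Entries matching 103.25.158.50:
  0.0.0.0/0 (default, matches everything)
  103.16.0.0/12 (103.16.0.0 - 103.31.255.255)
  103.24.0.0/15 (103.24.0.0 - 103.25.255.255)
Most specific is 103.24.0.0/15.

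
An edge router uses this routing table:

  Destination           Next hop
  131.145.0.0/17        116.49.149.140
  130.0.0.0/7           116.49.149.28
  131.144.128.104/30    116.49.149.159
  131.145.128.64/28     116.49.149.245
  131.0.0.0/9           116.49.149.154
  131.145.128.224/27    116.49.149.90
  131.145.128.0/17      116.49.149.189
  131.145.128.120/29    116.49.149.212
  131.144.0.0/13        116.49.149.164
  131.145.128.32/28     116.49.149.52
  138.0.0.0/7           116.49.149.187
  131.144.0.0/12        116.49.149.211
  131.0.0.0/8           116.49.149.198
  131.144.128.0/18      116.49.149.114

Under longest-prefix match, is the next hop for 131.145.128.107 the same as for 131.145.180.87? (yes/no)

131.145.128.107: longest match 131.145.128.0/17 -> 116.49.149.189
131.145.180.87: longest match 131.145.128.0/17 -> 116.49.149.189

yes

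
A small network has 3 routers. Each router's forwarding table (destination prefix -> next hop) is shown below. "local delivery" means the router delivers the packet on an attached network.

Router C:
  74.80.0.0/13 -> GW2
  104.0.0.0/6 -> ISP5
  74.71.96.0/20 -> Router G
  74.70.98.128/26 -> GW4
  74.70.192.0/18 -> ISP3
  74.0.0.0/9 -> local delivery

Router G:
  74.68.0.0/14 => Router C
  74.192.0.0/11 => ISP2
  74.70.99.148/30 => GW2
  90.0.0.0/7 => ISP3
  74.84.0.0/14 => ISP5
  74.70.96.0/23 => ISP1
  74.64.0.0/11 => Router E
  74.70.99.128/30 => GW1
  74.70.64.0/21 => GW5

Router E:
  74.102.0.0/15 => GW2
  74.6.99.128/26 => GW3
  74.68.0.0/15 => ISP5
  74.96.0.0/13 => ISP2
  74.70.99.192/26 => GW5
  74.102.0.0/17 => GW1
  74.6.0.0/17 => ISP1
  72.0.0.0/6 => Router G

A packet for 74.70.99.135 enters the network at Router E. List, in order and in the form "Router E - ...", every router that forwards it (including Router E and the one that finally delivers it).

Router E - Router G - Router C

At Router E: longest match for 74.70.99.135 is 72.0.0.0/6 -> Router G
At Router G: longest match for 74.70.99.135 is 74.68.0.0/14 -> Router C
At Router C: longest match for 74.70.99.135 is 74.0.0.0/9 -> local delivery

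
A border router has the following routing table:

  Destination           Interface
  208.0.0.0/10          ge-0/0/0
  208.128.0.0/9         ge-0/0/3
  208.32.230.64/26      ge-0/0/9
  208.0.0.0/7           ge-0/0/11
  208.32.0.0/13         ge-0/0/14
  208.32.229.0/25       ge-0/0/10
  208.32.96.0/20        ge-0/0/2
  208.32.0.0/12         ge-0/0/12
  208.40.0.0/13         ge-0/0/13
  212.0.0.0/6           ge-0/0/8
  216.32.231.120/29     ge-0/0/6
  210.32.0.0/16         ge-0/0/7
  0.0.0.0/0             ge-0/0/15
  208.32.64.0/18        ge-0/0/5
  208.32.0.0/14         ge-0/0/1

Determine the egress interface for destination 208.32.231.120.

ge-0/0/1

Routes whose prefix contains 208.32.231.120:
  0.0.0.0/0 (default, matches everything) -> ge-0/0/15
  208.0.0.0/7 (208.0.0.0 - 209.255.255.255) -> ge-0/0/11
  208.0.0.0/10 (208.0.0.0 - 208.63.255.255) -> ge-0/0/0
  208.32.0.0/12 (208.32.0.0 - 208.47.255.255) -> ge-0/0/12
  208.32.0.0/13 (208.32.0.0 - 208.39.255.255) -> ge-0/0/14
  208.32.0.0/14 (208.32.0.0 - 208.35.255.255) -> ge-0/0/1
More-specific entries that do NOT match:
  216.32.231.120/29 (216.32.231.120 - 216.32.231.127) does not contain 208.32.231.120
  208.32.230.64/26 (208.32.230.64 - 208.32.230.127) does not contain 208.32.231.120
  208.32.229.0/25 (208.32.229.0 - 208.32.229.127) does not contain 208.32.231.120
  208.32.96.0/20 (208.32.96.0 - 208.32.111.255) does not contain 208.32.231.120
  208.32.64.0/18 (208.32.64.0 - 208.32.127.255) does not contain 208.32.231.120
  210.32.0.0/16 (210.32.0.0 - 210.32.255.255) does not contain 208.32.231.120
Longest matching prefix is /14 -> interface ge-0/0/1.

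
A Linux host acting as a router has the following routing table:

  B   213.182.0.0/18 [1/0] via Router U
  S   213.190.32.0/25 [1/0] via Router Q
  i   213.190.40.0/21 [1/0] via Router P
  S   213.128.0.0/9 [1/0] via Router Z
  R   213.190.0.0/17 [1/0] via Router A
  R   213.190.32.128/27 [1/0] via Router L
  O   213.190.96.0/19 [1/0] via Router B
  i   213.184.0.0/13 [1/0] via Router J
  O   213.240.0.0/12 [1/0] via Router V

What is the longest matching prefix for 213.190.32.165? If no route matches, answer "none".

213.190.0.0/17

Entries matching 213.190.32.165:
  213.128.0.0/9 (213.128.0.0 - 213.255.255.255)
  213.184.0.0/13 (213.184.0.0 - 213.191.255.255)
  213.190.0.0/17 (213.190.0.0 - 213.190.127.255)
Most specific is 213.190.0.0/17.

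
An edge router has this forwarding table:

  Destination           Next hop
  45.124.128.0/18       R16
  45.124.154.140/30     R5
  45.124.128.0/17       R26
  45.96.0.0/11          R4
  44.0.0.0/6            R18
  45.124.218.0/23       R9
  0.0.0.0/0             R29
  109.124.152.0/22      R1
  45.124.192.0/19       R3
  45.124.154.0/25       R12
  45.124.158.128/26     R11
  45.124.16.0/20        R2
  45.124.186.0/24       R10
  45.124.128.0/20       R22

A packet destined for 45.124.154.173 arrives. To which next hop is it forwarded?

Routes whose prefix contains 45.124.154.173:
  0.0.0.0/0 (default, matches everything) -> R29
  44.0.0.0/6 (44.0.0.0 - 47.255.255.255) -> R18
  45.96.0.0/11 (45.96.0.0 - 45.127.255.255) -> R4
  45.124.128.0/17 (45.124.128.0 - 45.124.255.255) -> R26
  45.124.128.0/18 (45.124.128.0 - 45.124.191.255) -> R16
More-specific entries that do NOT match:
  45.124.154.140/30 (45.124.154.140 - 45.124.154.143) does not contain 45.124.154.173
  45.124.158.128/26 (45.124.158.128 - 45.124.158.191) does not contain 45.124.154.173
  45.124.154.0/25 (45.124.154.0 - 45.124.154.127) does not contain 45.124.154.173
  45.124.186.0/24 (45.124.186.0 - 45.124.186.255) does not contain 45.124.154.173
  45.124.218.0/23 (45.124.218.0 - 45.124.219.255) does not contain 45.124.154.173
  109.124.152.0/22 (109.124.152.0 - 109.124.155.255) does not contain 45.124.154.173
  45.124.16.0/20 (45.124.16.0 - 45.124.31.255) does not contain 45.124.154.173
  45.124.128.0/20 (45.124.128.0 - 45.124.143.255) does not contain 45.124.154.173
  45.124.192.0/19 (45.124.192.0 - 45.124.223.255) does not contain 45.124.154.173
Longest matching prefix is /18 -> next hop R16.

R16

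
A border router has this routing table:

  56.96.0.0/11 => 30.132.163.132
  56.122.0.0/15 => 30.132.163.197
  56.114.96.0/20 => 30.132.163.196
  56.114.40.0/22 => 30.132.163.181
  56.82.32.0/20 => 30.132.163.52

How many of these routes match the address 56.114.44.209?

1

Prefixes containing 56.114.44.209:
  56.96.0.0/11 (56.96.0.0 - 56.127.255.255)
Total matching entries: 1.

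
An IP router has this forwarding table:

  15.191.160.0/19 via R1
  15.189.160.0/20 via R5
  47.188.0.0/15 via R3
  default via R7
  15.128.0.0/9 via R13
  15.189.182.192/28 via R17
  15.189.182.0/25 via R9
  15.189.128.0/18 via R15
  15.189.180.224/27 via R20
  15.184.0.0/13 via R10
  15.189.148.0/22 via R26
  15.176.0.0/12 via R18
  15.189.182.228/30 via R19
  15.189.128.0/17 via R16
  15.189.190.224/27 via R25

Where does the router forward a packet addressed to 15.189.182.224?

Routes whose prefix contains 15.189.182.224:
  0.0.0.0/0 (default, matches everything) -> R7
  15.128.0.0/9 (15.128.0.0 - 15.255.255.255) -> R13
  15.176.0.0/12 (15.176.0.0 - 15.191.255.255) -> R18
  15.184.0.0/13 (15.184.0.0 - 15.191.255.255) -> R10
  15.189.128.0/17 (15.189.128.0 - 15.189.255.255) -> R16
  15.189.128.0/18 (15.189.128.0 - 15.189.191.255) -> R15
More-specific entries that do NOT match:
  15.189.182.228/30 (15.189.182.228 - 15.189.182.231) does not contain 15.189.182.224
  15.189.182.192/28 (15.189.182.192 - 15.189.182.207) does not contain 15.189.182.224
  15.189.180.224/27 (15.189.180.224 - 15.189.180.255) does not contain 15.189.182.224
  15.189.190.224/27 (15.189.190.224 - 15.189.190.255) does not contain 15.189.182.224
  15.189.182.0/25 (15.189.182.0 - 15.189.182.127) does not contain 15.189.182.224
  15.189.148.0/22 (15.189.148.0 - 15.189.151.255) does not contain 15.189.182.224
  15.189.160.0/20 (15.189.160.0 - 15.189.175.255) does not contain 15.189.182.224
  15.191.160.0/19 (15.191.160.0 - 15.191.191.255) does not contain 15.189.182.224
Longest matching prefix is /18 -> next hop R15.

R15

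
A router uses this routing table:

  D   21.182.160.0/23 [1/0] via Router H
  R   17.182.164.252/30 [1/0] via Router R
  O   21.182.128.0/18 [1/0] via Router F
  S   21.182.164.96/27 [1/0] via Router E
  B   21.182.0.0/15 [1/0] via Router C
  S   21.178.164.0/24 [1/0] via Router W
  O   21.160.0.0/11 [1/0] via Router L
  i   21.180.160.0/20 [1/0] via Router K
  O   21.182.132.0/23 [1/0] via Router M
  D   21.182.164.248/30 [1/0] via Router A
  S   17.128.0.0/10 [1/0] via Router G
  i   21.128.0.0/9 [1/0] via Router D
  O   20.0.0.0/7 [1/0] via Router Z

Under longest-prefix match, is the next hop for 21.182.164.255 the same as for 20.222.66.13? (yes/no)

no

21.182.164.255: longest match 21.182.128.0/18 -> Router F
20.222.66.13: longest match 20.0.0.0/7 -> Router Z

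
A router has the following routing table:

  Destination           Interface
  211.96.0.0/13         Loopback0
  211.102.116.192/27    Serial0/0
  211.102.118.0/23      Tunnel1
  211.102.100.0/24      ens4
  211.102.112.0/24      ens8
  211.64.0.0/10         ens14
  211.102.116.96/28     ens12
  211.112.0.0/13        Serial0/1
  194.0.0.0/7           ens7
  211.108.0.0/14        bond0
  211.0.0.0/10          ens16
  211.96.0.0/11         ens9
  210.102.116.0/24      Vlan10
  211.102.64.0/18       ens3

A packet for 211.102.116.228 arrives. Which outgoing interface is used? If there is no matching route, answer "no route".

ens3

Routes whose prefix contains 211.102.116.228:
  211.64.0.0/10 (211.64.0.0 - 211.127.255.255) -> ens14
  211.96.0.0/11 (211.96.0.0 - 211.127.255.255) -> ens9
  211.96.0.0/13 (211.96.0.0 - 211.103.255.255) -> Loopback0
  211.102.64.0/18 (211.102.64.0 - 211.102.127.255) -> ens3
More-specific entries that do NOT match:
  211.102.116.96/28 (211.102.116.96 - 211.102.116.111) does not contain 211.102.116.228
  211.102.116.192/27 (211.102.116.192 - 211.102.116.223) does not contain 211.102.116.228
  211.102.100.0/24 (211.102.100.0 - 211.102.100.255) does not contain 211.102.116.228
  211.102.112.0/24 (211.102.112.0 - 211.102.112.255) does not contain 211.102.116.228
  210.102.116.0/24 (210.102.116.0 - 210.102.116.255) does not contain 211.102.116.228
  211.102.118.0/23 (211.102.118.0 - 211.102.119.255) does not contain 211.102.116.228
Longest matching prefix is /18 -> interface ens3.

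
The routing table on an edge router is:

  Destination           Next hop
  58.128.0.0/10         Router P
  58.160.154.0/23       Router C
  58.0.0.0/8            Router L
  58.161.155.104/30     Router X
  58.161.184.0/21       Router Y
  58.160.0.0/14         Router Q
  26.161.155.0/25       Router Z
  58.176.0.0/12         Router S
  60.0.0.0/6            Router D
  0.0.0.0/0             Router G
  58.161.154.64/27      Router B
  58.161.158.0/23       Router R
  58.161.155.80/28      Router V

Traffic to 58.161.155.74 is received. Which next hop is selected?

Routes whose prefix contains 58.161.155.74:
  0.0.0.0/0 (default, matches everything) -> Router G
  58.0.0.0/8 (58.0.0.0 - 58.255.255.255) -> Router L
  58.128.0.0/10 (58.128.0.0 - 58.191.255.255) -> Router P
  58.160.0.0/14 (58.160.0.0 - 58.163.255.255) -> Router Q
More-specific entries that do NOT match:
  58.161.155.104/30 (58.161.155.104 - 58.161.155.107) does not contain 58.161.155.74
  58.161.155.80/28 (58.161.155.80 - 58.161.155.95) does not contain 58.161.155.74
  58.161.154.64/27 (58.161.154.64 - 58.161.154.95) does not contain 58.161.155.74
  26.161.155.0/25 (26.161.155.0 - 26.161.155.127) does not contain 58.161.155.74
  58.160.154.0/23 (58.160.154.0 - 58.160.155.255) does not contain 58.161.155.74
  58.161.158.0/23 (58.161.158.0 - 58.161.159.255) does not contain 58.161.155.74
  58.161.184.0/21 (58.161.184.0 - 58.161.191.255) does not contain 58.161.155.74
Longest matching prefix is /14 -> next hop Router Q.

Router Q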